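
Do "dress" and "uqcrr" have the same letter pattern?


Pattern of "dress": [0, 1, 2, 3, 3]
Pattern of "uqcrr": [0, 1, 2, 3, 3]
Patterns match
Same pattern = Yes


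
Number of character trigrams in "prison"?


Word: "prison" (length 6)
Number of 3-grams = length - 3 + 1 = 6 - 3 + 1
= 4


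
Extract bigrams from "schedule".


Word: "schedule" (length 8)
Number of bigrams = 8 - 2 + 1 = 7
  Position 0: "sc"
  Position 1: "ch"
  Position 2: "he"
  Position 3: "ed"
  Position 4: "du"
  Position 5: "ul"
  Position 6: "le"
Bigrams = "sc", "ch", "he", "ed", "du", "ul", "le"


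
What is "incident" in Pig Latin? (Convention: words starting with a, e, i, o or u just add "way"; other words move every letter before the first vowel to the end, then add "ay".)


Word: "incident"
Starts with vowel → add 'way'
Pig Latin = "incidentway"


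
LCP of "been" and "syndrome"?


Word 1: "been"
Word 2: "syndrome"
Comparing from start:
  Pos 0: 'b' != 's' (stop)
LCP = "" (length 0)


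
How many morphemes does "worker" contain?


Word: "worker"
Morphemes: work | -er
Each morpheme carries meaning
= 2 morphemes


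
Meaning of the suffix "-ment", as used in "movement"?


Suffix: -ment
As in: movement -> move + -ment
Meaning = result of action


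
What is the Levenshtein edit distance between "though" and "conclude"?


Word 1: "though" (length 6)
Word 2: "conclude" (length 8)
One optimal edit sequence (insert/delete/substitute each cost 1):
  1. insert 'c'  (+1)
  2. insert 'o'  (+1)
  3. substitute 't' -> 'n'  (+1)
  4. substitute 'h' -> 'c'  (+1)
  5. substitute 'o' -> 'l'  (+1)
  6. keep 'u'
  7. substitute 'g' -> 'd'  (+1)
  8. substitute 'h' -> 'e'  (+1)
Total edit operations: 7
Edit distance = 7


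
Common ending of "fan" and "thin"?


Word 1: "fan"
Word 2: "thin"
Comparing from end:
  Pos -1: 'n' == 'n'
  Pos -2: 'a' != 'i' (stop)
LCS = "n" (length 1)


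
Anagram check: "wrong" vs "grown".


Word 1: "wrong" → sorted: gnorw
Word 2: "grown" → sorted: gnorw
Same letters? gnorw == gnorw
Anagram = Yes


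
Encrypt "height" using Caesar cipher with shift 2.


Word: "height"
Shift: 2
Each letter → (letter + shift) mod 26:
  'h' (7) + 2 = 9 → 'j'
  'e' (4) + 2 = 6 → 'g'
  'i' (8) + 2 = 10 → 'k'
  'g' (6) + 2 = 8 → 'i'
  'h' (7) + 2 = 9 → 'j'
  't' (19) + 2 = 21 → 'v'
Result = "jgkijv"


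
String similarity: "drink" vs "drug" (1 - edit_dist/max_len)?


Word 1: "drink" (length 5)
Word 2: "drug" (length 4)
One optimal edit sequence:
  1. keep 'd'
  2. keep 'r'
  3. delete 'i'  (+1)
  4. substitute 'n' -> 'u'  (+1)
  5. substitute 'k' -> 'g'  (+1)
Edit distance = 3
Max length = max(5, 4) = 5
Similarity = 1 - 3/5
= 0.4000


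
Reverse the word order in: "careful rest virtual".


Original: "careful rest virtual"
Words (1..n): careful | rest | virtual
Reversed (n..1): virtual | rest | careful
Result = "virtual rest careful"


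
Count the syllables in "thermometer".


Word: "thermometer"
Syllable breakdown: ther / mom / e / ter
Counting: 4 parts
= 4 syllables


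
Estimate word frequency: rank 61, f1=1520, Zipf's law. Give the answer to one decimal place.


Zipf's law: f(r) = f(1) / r
f(1) = 1520
f(61) = 1520 / 61
= 24.9 occurrences


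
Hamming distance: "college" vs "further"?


Comparing character by character (same length = 7):
  Pos 0: 'c' vs 'f' !=
  Pos 1: 'o' vs 'u' !=
  Pos 2: 'l' vs 'r' !=
  Pos 3: 'l' vs 't' !=
  Pos 4: 'e' vs 'h' !=
  Pos 5: 'g' vs 'e' !=
  Pos 6: 'e' vs 'r' !=
Hamming distance = 7


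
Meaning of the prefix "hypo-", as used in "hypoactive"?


Prefix: hypo-
Example: hypoactive = hypo- + active
Meaning = under / below normal


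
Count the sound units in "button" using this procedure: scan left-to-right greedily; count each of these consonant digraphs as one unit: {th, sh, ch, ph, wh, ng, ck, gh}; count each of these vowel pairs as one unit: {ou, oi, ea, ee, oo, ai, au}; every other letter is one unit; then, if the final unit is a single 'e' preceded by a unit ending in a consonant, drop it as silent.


Word: "button" (6 letters)
Left-to-right scan:
  [1] 'b' (letter)
  [2] 'u' (letter)
  [3] 't' (letter)
  [4] 't' (letter)
  [5] 'o' (letter)
  [6] 'n' (letter)
Units from scan: 6
Sound units = 6 units


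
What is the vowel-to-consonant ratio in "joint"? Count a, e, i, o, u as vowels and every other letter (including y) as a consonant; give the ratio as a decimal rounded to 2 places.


Word: "joint"
Vowels (a,e,i,o,u): 2
Consonants: 3
Ratio = 2/3
= 0.67


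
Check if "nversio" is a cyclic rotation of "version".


Word: "version", Candidate: "nversio"
Method: check if candidate is substring of word+word
"versionversion" contains "nversio"? Yes
Is rotation = Yes


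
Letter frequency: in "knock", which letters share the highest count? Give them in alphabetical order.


Word: "knock"
Letter counts:
  'c': 1
  'k': 2
  'n': 1
  'o': 1
Maximum count = 2
Most frequent = 'k' (2 times each)


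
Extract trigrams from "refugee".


Word: "refugee" (length 7)
Number of trigrams = 7 - 3 + 1 = 5
  Position 0: "ref"
  Position 1: "efu"
  Position 2: "fug"
  Position 3: "uge"
  Position 4: "gee"
Trigrams = "ref", "efu", "fug", "uge", "gee"


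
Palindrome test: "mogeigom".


Word: "mogeigom"
Reversed: "mogiegom"
Forward == Backward? mogeigom != mogiegom
Palindrome = No


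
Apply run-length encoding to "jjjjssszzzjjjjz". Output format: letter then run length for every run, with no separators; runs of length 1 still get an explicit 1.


String: "jjjjssszzzjjjjz"
Scanning for consecutive runs:
  'j' x 4
  's' x 3
  'z' x 3
  'j' x 4
  'z' x 1
RLE = "j4s3z3j4z1"


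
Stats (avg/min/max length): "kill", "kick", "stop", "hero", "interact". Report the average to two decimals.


Lengths: "kill"=4, "kick"=4, "stop"=4, "hero"=4, "interact"=8
Sum = 24, Count = 5
Average = 24/5 = 4.80
= avg=4.80, min=4, max=8


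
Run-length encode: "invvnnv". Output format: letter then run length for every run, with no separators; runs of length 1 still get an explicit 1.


String: "invvnnv"
Scanning for consecutive runs:
  'i' x 1
  'n' x 1
  'v' x 2
  'n' x 2
  'v' x 1
RLE = "i1n1v2n2v1"


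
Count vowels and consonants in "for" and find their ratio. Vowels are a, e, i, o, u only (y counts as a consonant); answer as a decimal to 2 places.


Word: "for"
Vowels (a,e,i,o,u): 1
Consonants: 2
Ratio = 1/2
= 0.50


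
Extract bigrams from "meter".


Word: "meter" (length 5)
Number of bigrams = 5 - 2 + 1 = 4
  Position 0: "me"
  Position 1: "et"
  Position 2: "te"
  Position 3: "er"
Bigrams = "me", "et", "te", "er"


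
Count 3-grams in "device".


Word: "device" (length 6)
Number of 3-grams = length - 3 + 1 = 6 - 3 + 1
= 4


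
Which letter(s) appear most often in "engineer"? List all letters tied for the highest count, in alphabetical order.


Word: "engineer"
Letter counts:
  'e': 3
  'g': 1
  'i': 1
  'n': 2
  'r': 1
Maximum count = 3
Most frequent = 'e' (3 times each)


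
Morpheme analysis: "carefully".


Word: "carefully"
Morphemes: care + -ful + -ly
Each morpheme carries meaning
= 3 morphemes


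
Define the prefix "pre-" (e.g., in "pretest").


Prefix: pre-
Example: pretest = pre- + test
Meaning = before


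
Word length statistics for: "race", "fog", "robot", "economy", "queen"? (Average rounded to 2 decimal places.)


Lengths: "race"=4, "fog"=3, "robot"=5, "economy"=7, "queen"=5
Sum = 24, Count = 5
Average = 24/5 = 4.80
= avg=4.80, min=3, max=7


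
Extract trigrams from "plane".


Word: "plane" (length 5)
Number of trigrams = 5 - 3 + 1 = 3
  Position 0: "pla"
  Position 1: "lan"
  Position 2: "ane"
Trigrams = "pla", "lan", "ane"


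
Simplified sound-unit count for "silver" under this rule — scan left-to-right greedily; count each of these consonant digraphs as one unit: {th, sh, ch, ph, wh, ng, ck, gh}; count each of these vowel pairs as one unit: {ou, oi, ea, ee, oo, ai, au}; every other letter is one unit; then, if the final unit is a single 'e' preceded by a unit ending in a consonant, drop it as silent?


Word: "silver" (6 letters)
Left-to-right scan:
  [1] 's' (letter)
  [2] 'i' (letter)
  [3] 'l' (letter)
  [4] 'v' (letter)
  [5] 'e' (letter)
  [6] 'r' (letter)
Units from scan: 6
Sound units = 6 units


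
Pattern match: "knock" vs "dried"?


Pattern of "knock": [0, 1, 2, 3, 0]
Pattern of "dried": [0, 1, 2, 3, 0]
Patterns match
Same pattern = Yes


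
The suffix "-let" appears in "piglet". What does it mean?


Suffix: -let
Example: piglet (pig + -let)
Meaning = small


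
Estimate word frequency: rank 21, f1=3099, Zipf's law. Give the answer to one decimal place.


Zipf's law: f(r) = f(1) / r
f(1) = 3099
f(21) = 3099 / 21
= 147.6 occurrences


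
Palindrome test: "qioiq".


Word: "qioiq"
Reversed: "qioiq"
Forward == Backward? qioiq == qioiq
Palindrome = Yes


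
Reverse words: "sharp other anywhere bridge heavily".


Original: "sharp other anywhere bridge heavily"
Words (1..n): sharp | other | anywhere | bridge | heavily
Reversed (n..1): heavily | bridge | anywhere | other | sharp
Result = "heavily bridge anywhere other sharp"


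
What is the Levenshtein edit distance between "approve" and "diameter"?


Word 1: "approve" (length 7)
Word 2: "diameter" (length 8)
One optimal edit sequence (insert/delete/substitute each cost 1):
  1. substitute 'a' -> 'd'  (+1)
  2. substitute 'p' -> 'i'  (+1)
  3. substitute 'p' -> 'a'  (+1)
  4. substitute 'r' -> 'm'  (+1)
  5. substitute 'o' -> 'e'  (+1)
  6. substitute 'v' -> 't'  (+1)
  7. keep 'e'
  8. insert 'r'  (+1)
Total edit operations: 7
Edit distance = 7


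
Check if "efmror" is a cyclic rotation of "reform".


Word: "reform", Candidate: "efmror"
Method: check if candidate is substring of word+word
"reformreform" contains "efmror"? No
Is rotation = No


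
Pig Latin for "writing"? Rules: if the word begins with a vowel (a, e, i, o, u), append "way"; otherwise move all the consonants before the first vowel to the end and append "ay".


Word: "writing"
Starts with consonant(s) → move to end, add 'ay'
Consonant cluster: "wr"
Pig Latin = "itingwray"


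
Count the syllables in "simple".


Word: "simple"
Syllable breakdown: sim | ple
Counting: 2 parts
= 2 syllables


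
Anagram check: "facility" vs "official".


Word 1: "facility" → sorted: acfiilty
Word 2: "official" → sorted: acffiilo
Same letters? acfiilty != acffiilo
Anagram = No


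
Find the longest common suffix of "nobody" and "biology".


Word 1: "nobody"
Word 2: "biology"
Comparing from end:
  Pos -1: 'y' == 'y'
  Pos -2: 'd' != 'g' (stop)
LCS = "y" (length 1)


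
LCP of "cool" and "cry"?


Word 1: "cool"
Word 2: "cry"
Comparing from start:
  Pos 0: 'c' == 'c'
  Pos 1: 'o' != 'r' (stop)
LCP = "c" (length 1)


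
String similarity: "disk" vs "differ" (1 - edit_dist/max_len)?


Word 1: "disk" (length 4)
Word 2: "differ" (length 6)
One optimal edit sequence:
  1. keep 'd'
  2. keep 'i'
  3. insert 'f'  (+1)
  4. insert 'f'  (+1)
  5. substitute 's' -> 'e'  (+1)
  6. substitute 'k' -> 'r'  (+1)
Edit distance = 4
Max length = max(4, 6) = 6
Similarity = 1 - 4/6
= 0.3333


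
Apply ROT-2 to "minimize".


Word: "minimize"
Shift: 2
Each letter → (letter + shift) mod 26:
  'm' (12) + 2 = 14 → 'o'
  'i' (8) + 2 = 10 → 'k'
  'n' (13) + 2 = 15 → 'p'
  'i' (8) + 2 = 10 → 'k'
  'm' (12) + 2 = 14 → 'o'
  'i' (8) + 2 = 10 → 'k'
  'z' (25) + 2 = 1 → 'b'
  'e' (4) + 2 = 6 → 'g'
Result = "okpkokbg"


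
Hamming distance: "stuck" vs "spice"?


Comparing character by character (same length = 5):
  Pos 0: 's' vs 's' =
  Pos 1: 't' vs 'p' !=
  Pos 2: 'u' vs 'i' !=
  Pos 3: 'c' vs 'c' =
  Pos 4: 'k' vs 'e' !=
Hamming distance = 3


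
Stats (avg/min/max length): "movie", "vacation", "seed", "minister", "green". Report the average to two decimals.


Lengths: "movie"=5, "vacation"=8, "seed"=4, "minister"=8, "green"=5
Sum = 30, Count = 5
Average = 30/5 = 6.00
= avg=6.00, min=4, max=8


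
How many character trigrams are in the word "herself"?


Word: "herself" (length 7)
Number of 3-grams = length - 3 + 1 = 7 - 3 + 1
= 5


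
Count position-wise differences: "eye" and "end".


Comparing character by character (same length = 3):
  Pos 0: 'e' vs 'e' =
  Pos 1: 'y' vs 'n' !=
  Pos 2: 'e' vs 'd' !=
Hamming distance = 2


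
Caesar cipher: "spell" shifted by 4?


Word: "spell"
Shift: 4
Each letter → (letter + shift) mod 26:
  's' (18) + 4 = 22 → 'w'
  'p' (15) + 4 = 19 → 't'
  'e' (4) + 4 = 8 → 'i'
  'l' (11) + 4 = 15 → 'p'
  'l' (11) + 4 = 15 → 'p'
Result = "wtipp"


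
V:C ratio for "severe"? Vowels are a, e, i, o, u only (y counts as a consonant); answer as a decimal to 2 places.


Word: "severe"
Vowels (a,e,i,o,u): 3
Consonants: 3
Ratio = 3/3
= 1.00


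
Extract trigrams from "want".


Word: "want" (length 4)
Number of trigrams = 4 - 3 + 1 = 2
  Position 0: "wan"
  Position 1: "ant"
Trigrams = "wan", "ant"


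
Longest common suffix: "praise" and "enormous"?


Word 1: "praise"
Word 2: "enormous"
Comparing from end:
  Pos -1: 'e' != 's' (stop)
LCS = "" (length 0)


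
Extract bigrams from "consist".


Word: "consist" (length 7)
Number of bigrams = 7 - 2 + 1 = 6
  Position 0: "co"
  Position 1: "on"
  Position 2: "ns"
  Position 3: "si"
  Position 4: "is"
  Position 5: "st"
Bigrams = "co", "on", "ns", "si", "is", "st"


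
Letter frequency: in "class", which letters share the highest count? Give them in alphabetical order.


Word: "class"
Letter counts:
  'a': 1
  'c': 1
  'l': 1
  's': 2
Maximum count = 2
Most frequent = 's' (2 times each)


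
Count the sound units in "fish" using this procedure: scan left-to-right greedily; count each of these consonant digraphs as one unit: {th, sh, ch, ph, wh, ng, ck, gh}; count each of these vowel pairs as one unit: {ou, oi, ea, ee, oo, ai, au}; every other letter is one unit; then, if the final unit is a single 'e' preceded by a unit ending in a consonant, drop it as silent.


Word: "fish" (4 letters)
Left-to-right scan:
  [1] 'f' (letter)
  [2] 'i' (letter)
  [3] 'sh' (digraph)
Units from scan: 3
Sound units = 3 units


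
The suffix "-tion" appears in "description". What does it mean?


Suffix: -tion
As in: description -> describe + -tion, with a spelling change
Meaning = act or process


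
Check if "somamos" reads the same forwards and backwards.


Word: "somamos"
Reversed: "somamos"
Forward == Backward? somamos == somamos
Palindrome = Yes


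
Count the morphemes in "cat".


Word: "cat"
Morphemes: cat
Each morpheme carries meaning
= 1 morpheme


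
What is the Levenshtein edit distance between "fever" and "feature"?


Word 1: "fever" (length 5)
Word 2: "feature" (length 7)
One optimal edit sequence (insert/delete/substitute each cost 1):
  1. keep 'f'
  2. keep 'e'
  3. insert 'a'  (+1)
  4. substitute 'v' -> 't'  (+1)
  5. substitute 'e' -> 'u'  (+1)
  6. keep 'r'
  7. insert 'e'  (+1)
Total edit operations: 4
Edit distance = 4


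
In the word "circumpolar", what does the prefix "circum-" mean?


Prefix: circum-
Example: circumpolar (circum- + polar)
Meaning = around


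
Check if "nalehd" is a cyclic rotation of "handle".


Word: "handle", Candidate: "nalehd"
Method: check if candidate is substring of word+word
"handlehandle" contains "nalehd"? No
Is rotation = No


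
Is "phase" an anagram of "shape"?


Word 1: "shape" → sorted: aehps
Word 2: "phase" → sorted: aehps
Same letters? aehps == aehps
Anagram = Yes


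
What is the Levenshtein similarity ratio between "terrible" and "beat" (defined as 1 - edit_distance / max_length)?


Word 1: "terrible" (length 8)
Word 2: "beat" (length 4)
One optimal edit sequence:
  1. substitute 't' -> 'b'  (+1)
  2. keep 'e'
  3. delete 'r'  (+1)
  4. delete 'r'  (+1)
  5. delete 'i'  (+1)
  6. delete 'b'  (+1)
  7. substitute 'l' -> 'a'  (+1)
  8. substitute 'e' -> 't'  (+1)
Edit distance = 7
Max length = max(8, 4) = 8
Similarity = 1 - 7/8
= 0.1250


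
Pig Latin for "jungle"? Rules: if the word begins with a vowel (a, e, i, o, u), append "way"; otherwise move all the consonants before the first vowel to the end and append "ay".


Word: "jungle"
Starts with consonant(s) → move to end, add 'ay'
Consonant cluster: "j"
Pig Latin = "unglejay"


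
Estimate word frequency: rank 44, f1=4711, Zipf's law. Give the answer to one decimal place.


Zipf's law: f(r) = f(1) / r
f(1) = 4711
f(44) = 4711 / 44
= 107.1 occurrences


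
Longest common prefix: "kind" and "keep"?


Word 1: "kind"
Word 2: "keep"
Comparing from start:
  Pos 0: 'k' == 'k'
  Pos 1: 'i' != 'e' (stop)
LCP = "k" (length 1)


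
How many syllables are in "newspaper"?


Word: "newspaper"
Syllable breakdown: news / pa / per
Counting: 3 parts
= 3 syllables


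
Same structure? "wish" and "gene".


Pattern of "wish": [0, 1, 2, 3]
Pattern of "gene": [0, 1, 2, 1]
Patterns do not match
Same pattern = No


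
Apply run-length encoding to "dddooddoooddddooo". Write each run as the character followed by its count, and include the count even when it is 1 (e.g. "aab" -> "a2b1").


String: "dddooddoooddddooo"
Scanning for consecutive runs:
  'd' x 3
  'o' x 2
  'd' x 2
  'o' x 3
  'd' x 4
  'o' x 3
RLE = "d3o2d2o3d4o3"


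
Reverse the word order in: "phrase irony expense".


Original: "phrase irony expense"
Words (1..n): phrase | irony | expense
Reversed (n..1): expense | irony | phrase
Result = "expense irony phrase"


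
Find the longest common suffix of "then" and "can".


Word 1: "then"
Word 2: "can"
Comparing from end:
  Pos -1: 'n' == 'n'
  Pos -2: 'e' != 'a' (stop)
LCS = "n" (length 1)


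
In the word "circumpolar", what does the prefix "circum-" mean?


Prefix: circum-
Example: circumpolar (circum- + polar)
Meaning = around


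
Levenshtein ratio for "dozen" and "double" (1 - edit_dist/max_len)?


Word 1: "dozen" (length 5)
Word 2: "double" (length 6)
One optimal edit sequence:
  1. keep 'd'
  2. keep 'o'
  3. insert 'u'  (+1)
  4. substitute 'z' -> 'b'  (+1)
  5. substitute 'e' -> 'l'  (+1)
  6. substitute 'n' -> 'e'  (+1)
Edit distance = 4
Max length = max(5, 6) = 6
Similarity = 1 - 4/6
= 0.3333


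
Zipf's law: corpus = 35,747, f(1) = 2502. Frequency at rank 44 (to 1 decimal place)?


Zipf's law: f(r) = f(1) / r
f(1) = 2502
f(44) = 2502 / 44
= 56.9 occurrences


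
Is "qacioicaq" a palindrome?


Word: "qacioicaq"
Reversed: "qacioicaq"
Forward == Backward? qacioicaq == qacioicaq
Palindrome = Yes


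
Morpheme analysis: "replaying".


Word: "replaying"
Morphemes: re- / play / -ing
Each morpheme carries meaning
= 3 morphemes


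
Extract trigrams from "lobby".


Word: "lobby" (length 5)
Number of trigrams = 5 - 3 + 1 = 3
  Position 0: "lob"
  Position 1: "obb"
  Position 2: "bby"
Trigrams = "lob", "obb", "bby"


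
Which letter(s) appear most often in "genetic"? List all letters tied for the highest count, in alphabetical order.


Word: "genetic"
Letter counts:
  'c': 1
  'e': 2
  'g': 1
  'i': 1
  'n': 1
  't': 1
Maximum count = 2
Most frequent = 'e' (2 times each)


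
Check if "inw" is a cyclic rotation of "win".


Word: "win", Candidate: "inw"
Method: check if candidate is substring of word+word
"winwin" contains "inw"? Yes
Is rotation = Yes


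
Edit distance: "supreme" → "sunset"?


Word 1: "supreme" (length 7)
Word 2: "sunset" (length 6)
One optimal edit sequence (insert/delete/substitute each cost 1):
  1. keep 's'
  2. keep 'u'
  3. substitute 'p' -> 'n'  (+1)
  4. substitute 'r' -> 's'  (+1)
  5. keep 'e'
  6. delete 'm'  (+1)
  7. substitute 'e' -> 't'  (+1)
Total edit operations: 4
Edit distance = 4


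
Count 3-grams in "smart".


Word: "smart" (length 5)
Number of 3-grams = length - 3 + 1 = 5 - 3 + 1
= 3


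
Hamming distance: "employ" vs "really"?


Comparing character by character (same length = 6):
  Pos 0: 'e' vs 'r' !=
  Pos 1: 'm' vs 'e' !=
  Pos 2: 'p' vs 'a' !=
  Pos 3: 'l' vs 'l' =
  Pos 4: 'o' vs 'l' !=
  Pos 5: 'y' vs 'y' =
Hamming distance = 4


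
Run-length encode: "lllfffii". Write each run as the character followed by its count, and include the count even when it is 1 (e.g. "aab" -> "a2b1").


String: "lllfffii"
Scanning for consecutive runs:
  'l' x 3
  'f' x 3
  'i' x 2
RLE = "l3f3i2"


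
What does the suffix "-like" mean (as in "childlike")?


Suffix: -like
As in: childlike -> child + -like
Meaning = resembling


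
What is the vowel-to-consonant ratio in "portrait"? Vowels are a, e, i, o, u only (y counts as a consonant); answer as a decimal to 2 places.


Word: "portrait"
Vowels (a,e,i,o,u): 3
Consonants: 5
Ratio = 3/5
= 0.60


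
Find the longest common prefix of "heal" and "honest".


Word 1: "heal"
Word 2: "honest"
Comparing from start:
  Pos 0: 'h' == 'h'
  Pos 1: 'e' != 'o' (stop)
LCP = "h" (length 1)


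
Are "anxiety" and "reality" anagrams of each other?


Word 1: "anxiety" → sorted: aeintxy
Word 2: "reality" → sorted: aeilrty
Same letters? aeintxy != aeilrty
Anagram = No


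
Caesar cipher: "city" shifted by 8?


Word: "city"
Shift: 8
Each letter → (letter + shift) mod 26:
  'c' (2) + 8 = 10 → 'k'
  'i' (8) + 8 = 16 → 'q'
  't' (19) + 8 = 1 → 'b'
  'y' (24) + 8 = 6 → 'g'
Result = "kqbg"


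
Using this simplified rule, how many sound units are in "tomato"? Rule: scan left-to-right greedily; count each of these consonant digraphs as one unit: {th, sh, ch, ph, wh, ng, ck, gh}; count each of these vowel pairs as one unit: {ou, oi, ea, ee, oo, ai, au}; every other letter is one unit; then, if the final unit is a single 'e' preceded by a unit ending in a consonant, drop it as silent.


Word: "tomato" (6 letters)
Left-to-right scan:
  (1) 't' (letter)
  (2) 'o' (letter)
  (3) 'm' (letter)
  (4) 'a' (letter)
  (5) 't' (letter)
  (6) 'o' (letter)
Units from scan: 6
Sound units = 6 units


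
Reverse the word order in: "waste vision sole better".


Original: "waste vision sole better"
Words (1..n): waste | vision | sole | better
Reversed (n..1): better | sole | vision | waste
Result = "better sole vision waste"


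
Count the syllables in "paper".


Word: "paper"
Syllable breakdown: pa · per
Counting: 2 parts
= 2 syllables


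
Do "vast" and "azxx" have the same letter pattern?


Pattern of "vast": [0, 1, 2, 3]
Pattern of "azxx": [0, 1, 2, 2]
Patterns do not match
Same pattern = No


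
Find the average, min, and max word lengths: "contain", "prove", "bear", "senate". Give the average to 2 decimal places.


Lengths: "contain"=7, "prove"=5, "bear"=4, "senate"=6
Sum = 22, Count = 4
Average = 22/4 = 5.50
= avg=5.50, min=4, max=7


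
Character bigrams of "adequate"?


Word: "adequate" (length 8)
Number of bigrams = 8 - 2 + 1 = 7
  Position 0: "ad"
  Position 1: "de"
  Position 2: "eq"
  Position 3: "qu"
  Position 4: "ua"
  Position 5: "at"
  Position 6: "te"
Bigrams = "ad", "de", "eq", "qu", "ua", "at", "te"


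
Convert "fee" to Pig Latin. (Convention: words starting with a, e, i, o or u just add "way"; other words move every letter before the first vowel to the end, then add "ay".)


Word: "fee"
Starts with consonant(s) → move to end, add 'ay'
Consonant cluster: "f"
Pig Latin = "eefay"


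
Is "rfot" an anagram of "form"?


Word 1: "form" → sorted: fmor
Word 2: "rfot" → sorted: fort
Same letters? fmor != fort
Anagram = No


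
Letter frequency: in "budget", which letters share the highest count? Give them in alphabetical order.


Word: "budget"
Letter counts:
  'b': 1
  'd': 1
  'e': 1
  'g': 1
  't': 1
  'u': 1
Maximum count = 1
Most frequent = 'b', 'd', 'e', 'g', 't', 'u' (1 time each)


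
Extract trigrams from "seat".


Word: "seat" (length 4)
Number of trigrams = 4 - 3 + 1 = 2
  Position 0: "sea"
  Position 1: "eat"
Trigrams = "sea", "eat"


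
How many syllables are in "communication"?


Word: "communication"
Syllable breakdown: com | mu | ni | ca | tion
Counting: 5 parts
= 5 syllables


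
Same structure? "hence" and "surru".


Pattern of "hence": [0, 1, 2, 3, 1]
Pattern of "surru": [0, 1, 2, 2, 1]
Patterns do not match
Same pattern = No


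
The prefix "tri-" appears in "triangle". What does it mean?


Prefix: tri-
As in: triangle -> tri- + angle
Meaning = three


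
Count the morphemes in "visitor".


Word: "visitor"
Morphemes: visit + -or
Each morpheme carries meaning
= 2 morphemes


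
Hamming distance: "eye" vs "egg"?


Comparing character by character (same length = 3):
  Pos 0: 'e' vs 'e' =
  Pos 1: 'y' vs 'g' !=
  Pos 2: 'e' vs 'g' !=
Hamming distance = 2


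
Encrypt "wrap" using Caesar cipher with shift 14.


Word: "wrap"
Shift: 14
Each letter → (letter + shift) mod 26:
  'w' (22) + 14 = 10 → 'k'
  'r' (17) + 14 = 5 → 'f'
  'a' (0) + 14 = 14 → 'o'
  'p' (15) + 14 = 3 → 'd'
Result = "kfod"


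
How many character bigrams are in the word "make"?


Word: "make" (length 4)
Number of 2-grams = length - 2 + 1 = 4 - 2 + 1
= 3


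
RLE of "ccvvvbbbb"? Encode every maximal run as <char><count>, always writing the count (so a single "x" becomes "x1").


String: "ccvvvbbbb"
Scanning for consecutive runs:
  'c' x 2
  'v' x 3
  'b' x 4
RLE = "c2v3b4"


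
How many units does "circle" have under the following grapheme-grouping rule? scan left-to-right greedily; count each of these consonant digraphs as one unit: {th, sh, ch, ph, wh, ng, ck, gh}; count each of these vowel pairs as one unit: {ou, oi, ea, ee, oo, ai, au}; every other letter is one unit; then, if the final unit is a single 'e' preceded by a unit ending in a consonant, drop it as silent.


Word: "circle" (6 letters)
Left-to-right scan:
  (1) 'c' (letter)
  (2) 'i' (letter)
  (3) 'r' (letter)
  (4) 'c' (letter)
  (5) 'l' (letter)
  (6) 'e' (letter)
Units from scan: 6
Final unit is 'e' after a consonant -> drop as silent (-1)
Sound units = 5 units


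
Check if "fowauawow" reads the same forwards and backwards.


Word: "fowauawow"
Reversed: "wowauawof"
Forward == Backward? fowauawow != wowauawof
Palindrome = No


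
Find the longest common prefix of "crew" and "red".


Word 1: "crew"
Word 2: "red"
Comparing from start:
  Pos 0: 'c' != 'r' (stop)
LCP = "" (length 0)


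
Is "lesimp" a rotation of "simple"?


Word: "simple", Candidate: "lesimp"
Method: check if candidate is substring of word+word
"simplesimple" contains "lesimp"? Yes
Is rotation = Yes


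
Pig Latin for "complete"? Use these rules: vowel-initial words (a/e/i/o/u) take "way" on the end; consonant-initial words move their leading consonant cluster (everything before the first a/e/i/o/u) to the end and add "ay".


Word: "complete"
Starts with consonant(s) → move to end, add 'ay'
Consonant cluster: "c"
Pig Latin = "ompletecay"


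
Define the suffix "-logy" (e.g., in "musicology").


Suffix: -logy
Example: musicology = music + -logy, with a spelling change
Meaning = study of


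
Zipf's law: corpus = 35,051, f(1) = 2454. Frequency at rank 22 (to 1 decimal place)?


Zipf's law: f(r) = f(1) / r
f(1) = 2454
f(22) = 2454 / 22
= 111.5 occurrences


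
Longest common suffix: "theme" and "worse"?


Word 1: "theme"
Word 2: "worse"
Comparing from end:
  Pos -1: 'e' == 'e'
  Pos -2: 'm' != 's' (stop)
LCS = "e" (length 1)


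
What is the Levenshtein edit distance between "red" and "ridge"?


Word 1: "red" (length 3)
Word 2: "ridge" (length 5)
One optimal edit sequence (insert/delete/substitute each cost 1):
  1. keep 'r'
  2. substitute 'e' -> 'i'  (+1)
  3. keep 'd'
  4. insert 'g'  (+1)
  5. insert 'e'  (+1)
Total edit operations: 3
Edit distance = 3


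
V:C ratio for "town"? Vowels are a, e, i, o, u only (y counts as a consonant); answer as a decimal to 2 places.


Word: "town"
Vowels (a,e,i,o,u): 1
Consonants: 3
Ratio = 1/3
= 0.33


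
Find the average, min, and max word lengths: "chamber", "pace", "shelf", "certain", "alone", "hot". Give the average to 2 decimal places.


Lengths: "chamber"=7, "pace"=4, "shelf"=5, "certain"=7, "alone"=5, "hot"=3
Sum = 31, Count = 6
Average = 31/6 = 5.17
= avg=5.17, min=3, max=7


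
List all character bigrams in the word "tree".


Word: "tree" (length 4)
Number of bigrams = 4 - 2 + 1 = 3
  Position 0: "tr"
  Position 1: "re"
  Position 2: "ee"
Bigrams = "tr", "re", "ee"


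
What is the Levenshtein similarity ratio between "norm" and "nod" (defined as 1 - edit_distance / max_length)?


Word 1: "norm" (length 4)
Word 2: "nod" (length 3)
One optimal edit sequence:
  1. keep 'n'
  2. keep 'o'
  3. delete 'r'  (+1)
  4. substitute 'm' -> 'd'  (+1)
Edit distance = 2
Max length = max(4, 3) = 4
Similarity = 1 - 2/4
= 0.5000


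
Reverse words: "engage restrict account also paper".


Original: "engage restrict account also paper"
Words (1..n): engage | restrict | account | also | paper
Reversed (n..1): paper | also | account | restrict | engage
Result = "paper also account restrict engage"


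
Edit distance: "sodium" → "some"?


Word 1: "sodium" (length 6)
Word 2: "some" (length 4)
One optimal edit sequence (insert/delete/substitute each cost 1):
  1. keep 's'
  2. keep 'o'
  3. delete 'd'  (+1)
  4. delete 'i'  (+1)
  5. substitute 'u' -> 'm'  (+1)
  6. substitute 'm' -> 'e'  (+1)
Total edit operations: 4
Edit distance = 4


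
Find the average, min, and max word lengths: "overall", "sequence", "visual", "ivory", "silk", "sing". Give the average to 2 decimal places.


Lengths: "overall"=7, "sequence"=8, "visual"=6, "ivory"=5, "silk"=4, "sing"=4
Sum = 34, Count = 6
Average = 34/6 = 5.67
= avg=5.67, min=4, max=8


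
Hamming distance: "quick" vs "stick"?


Comparing character by character (same length = 5):
  Pos 0: 'q' vs 's' !=
  Pos 1: 'u' vs 't' !=
  Pos 2: 'i' vs 'i' =
  Pos 3: 'c' vs 'c' =
  Pos 4: 'k' vs 'k' =
Hamming distance = 2


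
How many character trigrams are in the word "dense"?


Word: "dense" (length 5)
Number of 3-grams = length - 3 + 1 = 5 - 3 + 1
= 3


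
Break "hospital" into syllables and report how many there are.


Word: "hospital"
Syllable breakdown: hos / pi / tal
Counting: 3 parts
= 3 syllables


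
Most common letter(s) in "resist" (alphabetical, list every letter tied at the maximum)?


Word: "resist"
Letter counts:
  'e': 1
  'i': 1
  'r': 1
  's': 2
  't': 1
Maximum count = 2
Most frequent = 's' (2 times each)


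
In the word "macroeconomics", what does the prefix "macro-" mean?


Prefix: macro-
Example: macroeconomics = macro- + economics
Meaning = large


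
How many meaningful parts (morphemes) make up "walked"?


Word: "walked"
Morphemes: walk / -ed
Each morpheme carries meaning
= 2 morphemes


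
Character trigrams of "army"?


Word: "army" (length 4)
Number of trigrams = 4 - 3 + 1 = 2
  Position 0: "arm"
  Position 1: "rmy"
Trigrams = "arm", "rmy"


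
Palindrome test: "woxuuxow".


Word: "woxuuxow"
Reversed: "woxuuxow"
Forward == Backward? woxuuxow == woxuuxow
Palindrome = Yes


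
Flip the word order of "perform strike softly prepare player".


Original: "perform strike softly prepare player"
Words (1..n): perform | strike | softly | prepare | player
Reversed (n..1): player | prepare | softly | strike | perform
Result = "player prepare softly strike perform"


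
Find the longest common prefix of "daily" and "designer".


Word 1: "daily"
Word 2: "designer"
Comparing from start:
  Pos 0: 'd' == 'd'
  Pos 1: 'a' != 'e' (stop)
LCP = "d" (length 1)


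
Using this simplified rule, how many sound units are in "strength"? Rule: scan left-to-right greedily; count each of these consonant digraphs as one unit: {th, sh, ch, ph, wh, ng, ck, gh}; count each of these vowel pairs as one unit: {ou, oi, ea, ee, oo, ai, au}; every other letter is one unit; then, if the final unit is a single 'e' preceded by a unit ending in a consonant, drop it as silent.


Word: "strength" (8 letters)
Left-to-right scan:
  (1) 's' (letter)
  (2) 't' (letter)
  (3) 'r' (letter)
  (4) 'e' (letter)
  (5) 'ng' (digraph)
  (6) 'th' (digraph)
Units from scan: 6
Sound units = 6 units


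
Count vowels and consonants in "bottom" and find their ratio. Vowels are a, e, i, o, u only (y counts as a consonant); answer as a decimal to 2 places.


Word: "bottom"
Vowels (a,e,i,o,u): 2
Consonants: 4
Ratio = 2/4
= 0.50


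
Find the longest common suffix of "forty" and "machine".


Word 1: "forty"
Word 2: "machine"
Comparing from end:
  Pos -1: 'y' != 'e' (stop)
LCS = "" (length 0)


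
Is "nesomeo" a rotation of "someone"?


Word: "someone", Candidate: "nesomeo"
Method: check if candidate is substring of word+word
"someonesomeone" contains "nesomeo"? Yes
Is rotation = Yes


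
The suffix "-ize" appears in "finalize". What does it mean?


Suffix: -ize
Example: finalize (final + -ize)
Meaning = to make


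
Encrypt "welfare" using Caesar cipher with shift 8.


Word: "welfare"
Shift: 8
Each letter → (letter + shift) mod 26:
  'w' (22) + 8 = 4 → 'e'
  'e' (4) + 8 = 12 → 'm'
  'l' (11) + 8 = 19 → 't'
  'f' (5) + 8 = 13 → 'n'
  'a' (0) + 8 = 8 → 'i'
  'r' (17) + 8 = 25 → 'z'
  'e' (4) + 8 = 12 → 'm'
Result = "emtnizm"


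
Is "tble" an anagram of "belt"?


Word 1: "belt" → sorted: belt
Word 2: "tble" → sorted: belt
Same letters? belt == belt
Anagram = Yes


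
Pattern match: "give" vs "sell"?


Pattern of "give": [0, 1, 2, 3]
Pattern of "sell": [0, 1, 2, 2]
Patterns do not match
Same pattern = No


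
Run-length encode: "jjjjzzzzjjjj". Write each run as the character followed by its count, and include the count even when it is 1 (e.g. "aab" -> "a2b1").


String: "jjjjzzzzjjjj"
Scanning for consecutive runs:
  'j' x 4
  'z' x 4
  'j' x 4
RLE = "j4z4j4"


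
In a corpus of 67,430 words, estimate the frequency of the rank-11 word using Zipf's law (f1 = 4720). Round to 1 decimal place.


Zipf's law: f(r) = f(1) / r
f(1) = 4720
f(11) = 4720 / 11
= 429.1 occurrences


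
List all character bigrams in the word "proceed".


Word: "proceed" (length 7)
Number of bigrams = 7 - 2 + 1 = 6
  Position 0: "pr"
  Position 1: "ro"
  Position 2: "oc"
  Position 3: "ce"
  Position 4: "ee"
  Position 5: "ed"
Bigrams = "pr", "ro", "oc", "ce", "ee", "ed"


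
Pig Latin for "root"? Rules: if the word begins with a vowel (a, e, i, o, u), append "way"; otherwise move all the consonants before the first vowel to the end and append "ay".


Word: "root"
Starts with consonant(s) → move to end, add 'ay'
Consonant cluster: "r"
Pig Latin = "ootray"


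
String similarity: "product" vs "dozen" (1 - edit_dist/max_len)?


Word 1: "product" (length 7)
Word 2: "dozen" (length 5)
One optimal edit sequence:
  1. delete 'p'  (+1)
  2. substitute 'r' -> 'd'  (+1)
  3. keep 'o'
  4. delete 'd'  (+1)
  5. substitute 'u' -> 'z'  (+1)
  6. substitute 'c' -> 'e'  (+1)
  7. substitute 't' -> 'n'  (+1)
Edit distance = 6
Max length = max(7, 5) = 7
Similarity = 1 - 6/7
= 0.1429


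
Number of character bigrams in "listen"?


Word: "listen" (length 6)
Number of 2-grams = length - 2 + 1 = 6 - 2 + 1
= 5


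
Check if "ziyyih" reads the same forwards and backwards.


Word: "ziyyih"
Reversed: "hiyyiz"
Forward == Backward? ziyyih != hiyyiz
Palindrome = No


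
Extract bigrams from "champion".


Word: "champion" (length 8)
Number of bigrams = 8 - 2 + 1 = 7
  Position 0: "ch"
  Position 1: "ha"
  Position 2: "am"
  Position 3: "mp"
  Position 4: "pi"
  Position 5: "io"
  Position 6: "on"
Bigrams = "ch", "ha", "am", "mp", "pi", "io", "on"


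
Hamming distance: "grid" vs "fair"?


Comparing character by character (same length = 4):
  Pos 0: 'g' vs 'f' !=
  Pos 1: 'r' vs 'a' !=
  Pos 2: 'i' vs 'i' =
  Pos 3: 'd' vs 'r' !=
Hamming distance = 3


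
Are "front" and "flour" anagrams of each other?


Word 1: "front" → sorted: fnort
Word 2: "flour" → sorted: floru
Same letters? fnort != floru
Anagram = No


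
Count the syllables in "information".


Word: "information"
Syllable breakdown: in · for · ma · tion
Counting: 4 parts
= 4 syllables


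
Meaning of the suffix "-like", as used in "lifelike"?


Suffix: -like
Example: lifelike = life + -like
Meaning = resembling


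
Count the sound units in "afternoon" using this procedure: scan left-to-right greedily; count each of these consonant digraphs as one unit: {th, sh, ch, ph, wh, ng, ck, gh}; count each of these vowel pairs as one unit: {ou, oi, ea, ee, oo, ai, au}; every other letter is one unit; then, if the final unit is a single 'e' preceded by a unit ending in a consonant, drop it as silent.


Word: "afternoon" (9 letters)
Left-to-right scan:
  (1) 'a' (letter)
  (2) 'f' (letter)
  (3) 't' (letter)
  (4) 'e' (letter)
  (5) 'r' (letter)
  (6) 'n' (letter)
  (7) 'oo' (vowel-pair)
  (8) 'n' (letter)
Units from scan: 8
Sound units = 8 units


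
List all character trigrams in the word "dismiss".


Word: "dismiss" (length 7)
Number of trigrams = 7 - 3 + 1 = 5
  Position 0: "dis"
  Position 1: "ism"
  Position 2: "smi"
  Position 3: "mis"
  Position 4: "iss"
Trigrams = "dis", "ism", "smi", "mis", "iss"


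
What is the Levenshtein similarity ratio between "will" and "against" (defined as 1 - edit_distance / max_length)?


Word 1: "will" (length 4)
Word 2: "against" (length 7)
One optimal edit sequence:
  1. insert 'a'  (+1)
  2. insert 'g'  (+1)
  3. substitute 'w' -> 'a'  (+1)
  4. keep 'i'
  5. insert 'n'  (+1)
  6. substitute 'l' -> 's'  (+1)
  7. substitute 'l' -> 't'  (+1)
Edit distance = 6
Max length = max(4, 7) = 7
Similarity = 1 - 6/7
= 0.1429


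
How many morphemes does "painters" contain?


Word: "painters"
Morphemes: paint | -er | -s
Each morpheme carries meaning
= 3 morphemes


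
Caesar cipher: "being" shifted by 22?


Word: "being"
Shift: 22
Each letter → (letter + shift) mod 26:
  'b' (1) + 22 = 23 → 'x'
  'e' (4) + 22 = 0 → 'a'
  'i' (8) + 22 = 4 → 'e'
  'n' (13) + 22 = 9 → 'j'
  'g' (6) + 22 = 2 → 'c'
Result = "xaejc"


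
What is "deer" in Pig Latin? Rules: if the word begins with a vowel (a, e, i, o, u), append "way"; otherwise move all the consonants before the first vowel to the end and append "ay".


Word: "deer"
Starts with consonant(s) → move to end, add 'ay'
Consonant cluster: "d"
Pig Latin = "eerday"


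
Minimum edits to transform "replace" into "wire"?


Word 1: "replace" (length 7)
Word 2: "wire" (length 4)
One optimal edit sequence (insert/delete/substitute each cost 1):
  1. delete 'r'  (+1)
  2. delete 'e'  (+1)
  3. delete 'p'  (+1)
  4. substitute 'l' -> 'w'  (+1)
  5. substitute 'a' -> 'i'  (+1)
  6. substitute 'c' -> 'r'  (+1)
  7. keep 'e'
Total edit operations: 6
Edit distance = 6


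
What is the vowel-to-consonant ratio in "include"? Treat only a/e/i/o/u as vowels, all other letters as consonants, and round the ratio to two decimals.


Word: "include"
Vowels (a,e,i,o,u): 3
Consonants: 4
Ratio = 3/4
= 0.75


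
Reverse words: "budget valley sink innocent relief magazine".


Original: "budget valley sink innocent relief magazine"
Words (1..n): budget | valley | sink | innocent | relief | magazine
Reversed (n..1): magazine | relief | innocent | sink | valley | budget
Result = "magazine relief innocent sink valley budget"


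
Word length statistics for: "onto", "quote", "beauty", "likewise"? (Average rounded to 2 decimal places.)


Lengths: "onto"=4, "quote"=5, "beauty"=6, "likewise"=8
Sum = 23, Count = 4
Average = 23/4 = 5.75
= avg=5.75, min=4, max=8


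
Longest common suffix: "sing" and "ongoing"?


Word 1: "sing"
Word 2: "ongoing"
Comparing from end:
  Pos -1: 'g' == 'g'
  Pos -2: 'n' == 'n'
  Pos -3: 'i' == 'i'
  Pos -4: 's' != 'o' (stop)
LCS = "ing" (length 3)
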